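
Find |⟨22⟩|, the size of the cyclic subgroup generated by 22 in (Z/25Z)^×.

20

Since 22 ∈ (Z/25Z)^×, its order divides φ(25) = φ(5^2) = 5·(5−1) = 20 = 2^2 · 5.
Divisors of 20: 1, 2, 4, 5, 10, 20.
Evaluate successive powers at the divisors of 20:
22^1 ≡ 22 (mod 25)
22^2 ≡ 9 (mod 25)
22^4 ≡ 6 (mod 25)
22^5 ≡ 7 (mod 25)
22^10 ≡ 24 (mod 25)
22^20 ≡ 1 (mod 25) ✓
So ord_25(22) = 20.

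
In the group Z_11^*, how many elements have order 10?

4

φ(11) = 11 − 1 = 10 = 2 · 5.
In a cyclic group of order 10, there are φ(d) elements of order d for each divisor d of 10, and zero for non-divisors.
10 = 2 · 5 divides 10, and φ(10) = 4.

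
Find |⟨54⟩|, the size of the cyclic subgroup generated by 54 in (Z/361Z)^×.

9

Since 54 ∈ (Z/361Z)^×, its order divides φ(361) = φ(19^2) = 19·(19−1) = 342 = 2 · 3^2 · 19.
Divisors of 342: 1, 2, 3, 6, 9, 18, 19, 38, 57, 114, 171, 342.
Evaluate successive powers at the divisors of 342:
54^1 ≡ 54
54^2 ≡ 28
54^3 ≡ 68
54^6 ≡ 292
54^9 ≡ 1
The smallest such exponent is 9, so the order of 54 is 9.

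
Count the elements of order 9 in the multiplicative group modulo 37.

φ(37) = 37 − 1 = 36 = 2^2 · 3^2.
(Z/37Z)^× is cyclic (|G| = 36); a cyclic group of order m has exactly φ(d) elements of each order d | m, and none otherwise.
9 = 3^2 divides 36, and φ(9) = 6.

6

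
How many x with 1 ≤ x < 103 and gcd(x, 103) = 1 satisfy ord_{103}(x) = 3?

φ(103) = 103 − 1 = 102 = 2 · 3 · 17.
In a cyclic group of order 102, there are φ(d) elements of order d for each divisor d of 102, and zero for non-divisors.
3 | 102, and φ(3) = 3 − 1 = 2.

2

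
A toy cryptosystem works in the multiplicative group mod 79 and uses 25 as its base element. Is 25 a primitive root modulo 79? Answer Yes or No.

No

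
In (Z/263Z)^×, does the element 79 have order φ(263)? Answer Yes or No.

φ(263) = 263 − 1 = 262 = 2 · 131.
79 is a primitive root mod 263 iff 79^(φ(263)/q) ≢ 1 for every prime q | φ(263), i.e. q ∈ {2, 131}.
79^131 ≡ 262 (mod 263)  [q = 2: ≢ 1 ✓]
79^2 ≡ 192 (mod 263)  [q = 131: ≢ 1 ✓]
All checks pass, so 79 has order 262 and is a primitive root modulo 263.

Yes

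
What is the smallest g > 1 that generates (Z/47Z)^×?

5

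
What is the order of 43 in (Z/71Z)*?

The order of 43 must divide φ(71) = 71 − 1 = 70 = 2 · 5 · 7.
Divisors of 70: 1, 2, 5, 7, 10, 14, 35, 70.
Evaluate successive powers at the divisors of 70:
43^1 ≡ 43
43^2 ≡ 3
43^5 ≡ 32
43^7 ≡ 25
43^10 ≡ 30
43^14 ≡ 57
43^35 ≡ 1
Hence ord(43) = 35.

35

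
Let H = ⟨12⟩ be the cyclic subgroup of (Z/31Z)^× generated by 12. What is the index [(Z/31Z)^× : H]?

ord(12) | φ(31) = 31 − 1 = 30 = 2 · 3 · 5.
Divisors of 30: 1, 2, 3, 5, 6, 10, 15, 30.
Check 12^d mod 31 for each divisor in increasing order:
12^1 ≡ 12
12^2 ≡ 20
12^3 ≡ 23
12^5 ≡ 26
12^6 ≡ 2
12^10 ≡ 25
12^15 ≡ 30
12^30 ≡ 1
The order of 12 is 30, so the subgroup it generates has 30 elements.
[(Z/31Z)^× : ⟨12⟩] = 30/30 = 1.

1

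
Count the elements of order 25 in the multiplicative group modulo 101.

20

φ(101) = 101 − 1 = 100 = 2^2 · 5^2.
In a cyclic group of order 100, there are φ(d) elements of order d for each divisor d of 100, and zero for non-divisors.
25 = 5^2 divides 100, and φ(25) = 20.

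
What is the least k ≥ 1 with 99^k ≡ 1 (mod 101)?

100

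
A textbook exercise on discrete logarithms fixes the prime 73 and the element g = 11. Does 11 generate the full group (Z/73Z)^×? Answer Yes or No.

Yes

φ(73) = 73 − 1 = 72 = 2^3 · 3^2.
11 is a primitive root mod 73 iff 11^(φ(73)/q) ≢ 1 for every prime q | φ(73), i.e. q ∈ {2, 3}.
11^36 ≡ 72 (mod 73)  [q = 2: ≢ 1 ✓]
11^24 ≡ 8 (mod 73)  [q = 3: ≢ 1 ✓]
None equal 1, so ord_73(11) = 72: 11 is a primitive root.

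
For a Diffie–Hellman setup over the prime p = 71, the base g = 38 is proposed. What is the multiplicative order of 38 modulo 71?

35

The order of 38 must divide φ(71) = 71 − 1 = 70 = 2 · 5 · 7.
Divisors of 70: 1, 2, 5, 7, 10, 14, 35, 70.
Check 38^d mod 71 for each divisor in increasing order:
38^1 ≡ 38 (mod 71)
38^2 ≡ 24 (mod 71)
38^5 ≡ 20 (mod 71)
38^7 ≡ 54 (mod 71)
38^10 ≡ 45 (mod 71)
38^14 ≡ 5 (mod 71)
38^35 ≡ 1 (mod 71) ✓
So ord_71(38) = 35.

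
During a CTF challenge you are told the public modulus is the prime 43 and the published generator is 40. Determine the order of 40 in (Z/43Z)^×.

21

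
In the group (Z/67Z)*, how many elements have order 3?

φ(67) = 67 − 1 = 66 = 2 · 3 · 11.
(Z/67Z)^× is cyclic (|G| = 66); a cyclic group of order m has exactly φ(d) elements of each order d | m, and none otherwise.
3 | 66, and φ(3) = 3 − 1 = 2.

2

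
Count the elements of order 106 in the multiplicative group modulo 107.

φ(107) = 107 − 1 = 106 = 2 · 53.
(Z/107Z)^× is cyclic (|G| = 106); a cyclic group of order m has exactly φ(d) elements of each order d | m, and none otherwise.
106 = 2 · 53 divides 106, and φ(106) = 52.

52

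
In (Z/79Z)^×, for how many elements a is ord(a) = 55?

0

φ(79) = 79 − 1 = 78 = 2 · 3 · 13.
Since (Z/79Z)^× is cyclic of order 78, the number of elements of order d is φ(d) when d | 78 and 0 otherwise.
Since 55 ∤ 78, the count is 0.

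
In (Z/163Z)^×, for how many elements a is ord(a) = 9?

6

φ(163) = 163 − 1 = 162 = 2 · 3^4.
(Z/163Z)^× is cyclic (|G| = 162); a cyclic group of order m has exactly φ(d) elements of each order d | m, and none otherwise.
9 = 3^2 divides 162, and φ(9) = 6.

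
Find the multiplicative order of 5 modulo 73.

72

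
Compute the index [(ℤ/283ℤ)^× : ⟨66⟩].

By Lagrange's theorem, ord_283(66) divides φ(283) = 283 − 1 = 282 = 2 · 3 · 47.
Divisors of 282: 1, 2, 3, 6, 47, 94, 141, 282.
Evaluate successive powers at the divisors of 282:
66^1 ≡ 66
66^2 ≡ 111
66^3 ≡ 251
66^6 ≡ 175
66^47 ≡ 1
The order of 66 is 47, so the subgroup it generates has 47 elements.
[(Z/283Z)^× : ⟨66⟩] = 282/47 = 6.

6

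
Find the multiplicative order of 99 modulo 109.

Since 99 ∈ (Z/109Z)^×, its order divides φ(109) = 109 − 1 = 108 = 2^2 · 3^3.
Divisors of 108: 1, 2, 3, 4, 6, 9, 12, 18, 27, 36, 54, 108.
Test each divisor d:
99^1 ≡ 99
99^2 ≡ 100
99^3 ≡ 90
99^4 ≡ 81
99^6 ≡ 34
99^9 ≡ 8
99^12 ≡ 66
99^18 ≡ 64
99^27 ≡ 76
99^36 ≡ 63
99^54 ≡ 108
99^108 ≡ 1
Therefore the multiplicative order of 99 modulo 109 is 108.

108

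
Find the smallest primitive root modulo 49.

3

φ(49) = φ(7^2) = 7·(7−1) = 42 = 2 · 3 · 7.
g is a primitive root iff g^(42/q) ≢ 1 (mod 49) for each prime q ∈ {2, 3, 7}.
g = 2: 2^21 ≡ 1 — hits 1, so not a primitive root.
g = 3: 3^21 ≡ 48; 3^14 ≡ 30; 3^6 ≡ 43 — none is 1, so 3 is a primitive root.
Hence the least primitive root of 49 is 3.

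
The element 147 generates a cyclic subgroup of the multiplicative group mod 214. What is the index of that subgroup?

Since 147 ∈ (Z/214Z)^×, its order divides φ(214) = φ(2)·φ(107) = 1·106 = 106 = 2 · 53.
Divisors of 106: 1, 2, 53, 106.
Evaluate successive powers at the divisors of 106:
147^1 ≡ 147
147^2 ≡ 209
147^53 ≡ 1
The order of 147 is 53, so the subgroup it generates has 53 elements.
[(Z/214Z)^× : ⟨147⟩] = 106/53 = 2.

2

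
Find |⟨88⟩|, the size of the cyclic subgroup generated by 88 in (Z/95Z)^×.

12

By Lagrange's theorem, ord_95(88) divides φ(95) = φ(5·19) = (5−1)·(19−1) = 4·18 = 72 = 2^3 · 3^2.
Divisors of 72: 1, 2, 3, 4, 6, 8, 9, 12, 18, 24, 36, 72.
Check 88^d mod 95 for each divisor in increasing order:
88^1 ≡ 88
88^2 ≡ 49
88^3 ≡ 37
88^4 ≡ 26
88^6 ≡ 39
88^8 ≡ 11
88^9 ≡ 18
88^12 ≡ 1
Therefore the multiplicative order of 88 modulo 95 is 12.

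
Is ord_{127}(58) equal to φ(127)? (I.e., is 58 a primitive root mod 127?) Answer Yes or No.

Yes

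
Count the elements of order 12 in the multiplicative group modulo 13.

4

φ(13) = 13 − 1 = 12 = 2^2 · 3.
In a cyclic group of order 12, there are φ(d) elements of order d for each divisor d of 12, and zero for non-divisors.
12 = 2^2 · 3 divides 12, and φ(12) = 4.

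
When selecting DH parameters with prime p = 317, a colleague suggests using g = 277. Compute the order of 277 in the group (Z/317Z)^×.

ord(277) | φ(317) = 317 − 1 = 316 = 2^2 · 79.
Divisors of 316: 1, 2, 4, 79, 158, 316.
Test each divisor d:
277^1 ≡ 277 (mod 317)
277^2 ≡ 15 (mod 317)
277^4 ≡ 225 (mod 317)
277^79 ≡ 1 (mod 317) ✓
The smallest such exponent is 79, so the order of 277 is 79.

79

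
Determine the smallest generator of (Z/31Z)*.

3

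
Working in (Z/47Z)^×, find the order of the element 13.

46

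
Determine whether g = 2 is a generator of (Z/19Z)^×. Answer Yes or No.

Yes

φ(19) = 19 − 1 = 18 = 2 · 3^2.
Test 2^(18/q) mod 19 for each prime factor q of 18:
2^9 ≡ 18 (mod 19)  [q = 2: ≢ 1 ✓]
2^6 ≡ 7 (mod 19)  [q = 3: ≢ 1 ✓]
None equal 1, so ord_19(2) = 18: 2 is a primitive root.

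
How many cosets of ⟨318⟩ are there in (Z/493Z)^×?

ord(318) | φ(493) = φ(17·29) = (17−1)·(29−1) = 16·28 = 448 = 2^6 · 7.
Divisors of 448: 1, 2, 4, 7, 8, 14, 16, 28, 32, 56, 64, 112, 224, 448.
Test each divisor d:
318^1 ≡ 318 (mod 493)
318^2 ≡ 59 (mod 493)
318^4 ≡ 30 (mod 493)
318^7 ≡ 347 (mod 493)
318^8 ≡ 407 (mod 493)
318^14 ≡ 117 (mod 493)
318^16 ≡ 1 (mod 493) ✓
The order of 318 is 16, so the subgroup it generates has 16 elements.
Index = |(Z/493Z)^×| / |⟨318⟩| = 448 / 16 = 28.

28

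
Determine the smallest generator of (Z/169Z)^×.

φ(169) = φ(13^2) = 13·(13−1) = 156 = 2^2 · 3 · 13.
g is a primitive root iff g^(156/q) ≢ 1 (mod 169) for each prime q ∈ {2, 3, 13}.
g = 2: 2^78 ≡ 168; 2^52 ≡ 146; 2^12 ≡ 40 — none is 1, so 2 is a primitive root.
So 2 is the smallest generator of (Z/169Z)^×.

2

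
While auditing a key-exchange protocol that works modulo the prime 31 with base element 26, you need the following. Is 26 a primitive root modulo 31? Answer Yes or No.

φ(31) = 31 − 1 = 30 = 2 · 3 · 5.
It suffices to check that the order of 26 is not a proper divisor of 30: compute 26^(30/q) for q ∈ {2, 3, 5}.
26^15 ≡ 30 (mod 31)  [q = 2: ≢ 1 ✓]
26^10 ≡ 5 (mod 31)  [q = 3: ≢ 1 ✓]
26^6 ≡ 1 (mod 31)  [q = 5: ≡ 1 ✗]
26^6 ≡ 1 shows ord(26) | 6, strictly less than φ(31); not a primitive root.

No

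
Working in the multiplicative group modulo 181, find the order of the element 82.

15

The order of 82 must divide φ(181) = 181 − 1 = 180 = 2^2 · 3^2 · 5.
Divisors of 180: 1, 2, 3, 4, 5, 6, 9, 10, 12, 15, 18, 20, 30, 36, 45, 60, 90, 180.
Compute 82^d (mod 181) for the divisors d until we hit 1:
82^1 ≡ 82 (mod 181)
82^2 ≡ 27 (mod 181)
82^3 ≡ 42 (mod 181)
82^4 ≡ 5 (mod 181)
82^5 ≡ 48 (mod 181)
82^6 ≡ 135 (mod 181)
82^9 ≡ 59 (mod 181)
82^10 ≡ 132 (mod 181)
82^12 ≡ 125 (mod 181)
82^15 ≡ 1 (mod 181) ✓
The smallest such exponent is 15, so the order of 82 is 15.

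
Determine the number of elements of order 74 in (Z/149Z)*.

φ(149) = 149 − 1 = 148 = 2^2 · 37.
In a cyclic group of order 148, there are φ(d) elements of order d for each divisor d of 148, and zero for non-divisors.
74 = 2 · 37 divides 148, and φ(74) = 36.

36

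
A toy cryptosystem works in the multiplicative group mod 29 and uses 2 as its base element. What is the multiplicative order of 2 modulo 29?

ord(2) | φ(29) = 29 − 1 = 28 = 2^2 · 7.
Divisors of 28: 1, 2, 4, 7, 14, 28.
Compute 2^d (mod 29) for the divisors d until we hit 1:
2^1 ≡ 2 (mod 29)
2^2 ≡ 4 (mod 29)
2^4 ≡ 16 (mod 29)
2^7 ≡ 12 (mod 29)
2^14 ≡ 28 (mod 29)
2^28 ≡ 1 (mod 29) ✓
The smallest such exponent is 28, so the order of 2 is 28.

28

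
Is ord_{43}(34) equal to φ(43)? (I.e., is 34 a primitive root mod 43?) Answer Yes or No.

φ(43) = 43 − 1 = 42 = 2 · 3 · 7.
34 is a primitive root mod 43 iff 34^(φ(43)/q) ≢ 1 for every prime q | φ(43), i.e. q ∈ {2, 3, 7}.
34^21 ≡ 42 (mod 43)  [q = 2: ≢ 1 ✓]
34^14 ≡ 6 (mod 43)  [q = 3: ≢ 1 ✓]
34^6 ≡ 4 (mod 43)  [q = 7: ≢ 1 ✓]
All checks pass, so 34 has order 42 and is a primitive root modulo 43.

Yes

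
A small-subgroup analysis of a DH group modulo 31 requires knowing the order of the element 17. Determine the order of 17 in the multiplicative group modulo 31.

The order of 17 must divide φ(31) = 31 − 1 = 30 = 2 · 3 · 5.
Divisors of 30: 1, 2, 3, 5, 6, 10, 15, 30.
Check 17^d mod 31 for each divisor in increasing order:
17^1 ≡ 17
17^2 ≡ 10
17^3 ≡ 15
17^5 ≡ 26
17^6 ≡ 8
17^10 ≡ 25
17^15 ≡ 30
17^30 ≡ 1
The smallest such exponent is 30, so the order of 17 is 30.

30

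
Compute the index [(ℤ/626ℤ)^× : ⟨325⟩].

4

By Lagrange's theorem, ord_626(325) divides φ(626) = φ(2)·φ(313) = 1·312 = 312 = 2^3 · 3 · 13.
Divisors of 312: 1, 2, 3, 4, 6, 8, 12, 13, 24, 26, 39, 52, 78, 104, 156, 312.
Test each divisor d:
325^1 ≡ 325 (mod 626)
325^2 ≡ 457 (mod 626)
325^3 ≡ 163 (mod 626)
325^4 ≡ 391 (mod 626)
325^6 ≡ 277 (mod 626)
325^8 ≡ 137 (mod 626)
325^12 ≡ 357 (mod 626)
325^13 ≡ 215 (mod 626)
325^24 ≡ 371 (mod 626)
325^26 ≡ 527 (mod 626)
325^39 ≡ 625 (mod 626)
325^52 ≡ 411 (mod 626)
325^78 ≡ 1 (mod 626) ✓
Thus |⟨325⟩| = ord(325) = 78.
The index is φ(626) / ord(325) = 312 / 78 = 4.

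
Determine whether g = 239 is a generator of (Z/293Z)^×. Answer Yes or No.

φ(293) = 293 − 1 = 292 = 2^2 · 73.
239 is a primitive root mod 293 iff 239^(φ(293)/q) ≢ 1 for every prime q | φ(293), i.e. q ∈ {2, 73}.
239^146 ≡ 1 (mod 293)  [q = 2: ≡ 1 ✗]
239^4 ≡ 196 (mod 293)  [q = 73: ≢ 1 ✓]
239^146 ≡ 1 shows ord(239) | 146, strictly less than φ(293); not a primitive root.

No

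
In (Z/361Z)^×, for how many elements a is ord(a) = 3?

2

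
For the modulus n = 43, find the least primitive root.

3

φ(43) = 43 − 1 = 42 = 2 · 3 · 7.
g is a primitive root iff g^(42/q) ≢ 1 (mod 43) for each prime q ∈ {2, 3, 7}.
g = 2: 2^21 ≡ 42; 2^14 ≡ 1 — hits 1, so not a primitive root.
g = 3: 3^21 ≡ 42; 3^14 ≡ 36; 3^6 ≡ 41 — none is 1, so 3 is a primitive root.
Hence the least primitive root of 43 is 3.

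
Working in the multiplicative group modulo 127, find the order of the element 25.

By Lagrange's theorem, ord_127(25) divides φ(127) = 127 − 1 = 126 = 2 · 3^2 · 7.
Divisors of 126: 1, 2, 3, 6, 7, 9, 14, 18, 21, 42, 63, 126.
Check 25^d mod 127 for each divisor in increasing order:
25^1 ≡ 25
25^2 ≡ 117
25^3 ≡ 4
25^6 ≡ 16
25^7 ≡ 19
25^9 ≡ 64
25^14 ≡ 107
25^18 ≡ 32
25^21 ≡ 1
The smallest such exponent is 21, so the order of 25 is 21.

21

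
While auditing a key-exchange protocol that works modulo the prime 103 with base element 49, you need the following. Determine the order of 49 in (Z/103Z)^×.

51

ord(49) | φ(103) = 103 − 1 = 102 = 2 · 3 · 17.
Divisors of 102: 1, 2, 3, 6, 17, 34, 51, 102.
Check 49^d mod 103 for each divisor in increasing order:
49^1 ≡ 49 (mod 103)
49^2 ≡ 32 (mod 103)
49^3 ≡ 23 (mod 103)
49^6 ≡ 14 (mod 103)
49^17 ≡ 56 (mod 103)
49^34 ≡ 46 (mod 103)
49^51 ≡ 1 (mod 103) ✓
The smallest such exponent is 51, so the order of 49 is 51.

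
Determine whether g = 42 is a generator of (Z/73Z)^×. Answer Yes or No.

φ(73) = 73 − 1 = 72 = 2^3 · 3^2.
It suffices to check that the order of 42 is not a proper divisor of 72: compute 42^(72/q) for q ∈ {2, 3}.
42^36 ≡ 72 (mod 73)  [q = 2: ≢ 1 ✓]
42^24 ≡ 64 (mod 73)  [q = 3: ≢ 1 ✓]
None equal 1, so ord_73(42) = 72: 42 is a primitive root.

Yes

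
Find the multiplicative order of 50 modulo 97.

8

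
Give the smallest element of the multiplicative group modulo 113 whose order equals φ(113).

3

φ(113) = 113 − 1 = 112 = 2^4 · 7.
g is a primitive root iff g^(112/q) ≢ 1 (mod 113) for each prime q ∈ {2, 7}.
g = 2: 2^56 ≡ 1 — hits 1, so not a primitive root.
g = 3: 3^56 ≡ 112; 3^16 ≡ 49 — none is 1, so 3 is a primitive root.
Hence the least primitive root of 113 is 3.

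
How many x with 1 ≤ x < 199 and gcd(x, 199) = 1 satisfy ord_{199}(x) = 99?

60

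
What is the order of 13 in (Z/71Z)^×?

70

By Lagrange's theorem, ord_71(13) divides φ(71) = 71 − 1 = 70 = 2 · 5 · 7.
Divisors of 70: 1, 2, 5, 7, 10, 14, 35, 70.
Evaluate successive powers at the divisors of 70:
13^1 ≡ 13 (mod 71)
13^2 ≡ 27 (mod 71)
13^5 ≡ 34 (mod 71)
13^7 ≡ 66 (mod 71)
13^10 ≡ 20 (mod 71)
13^14 ≡ 25 (mod 71)
13^35 ≡ 70 (mod 71)
13^70 ≡ 1 (mod 71) ✓
Hence ord(13) = 70.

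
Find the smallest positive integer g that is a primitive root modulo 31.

φ(31) = 31 − 1 = 30 = 2 · 3 · 5.
Test candidates g = 2, 3, … against the prime factors q ∈ {2, 3, 5} of φ(31): g is a generator iff g^(30/q) ≢ 1 for every such q.
g = 2: 2^15 ≡ 1 — hits 1, so not a primitive root.
g = 3: 3^15 ≡ 30; 3^10 ≡ 25; 3^6 ≡ 16 — none is 1, so 3 is a primitive root.
The smallest primitive root modulo 31 is 3.

3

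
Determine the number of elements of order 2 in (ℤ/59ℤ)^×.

1

φ(59) = 59 − 1 = 58 = 2 · 29.
In a cyclic group of order 58, there are φ(d) elements of order d for each divisor d of 58, and zero for non-divisors.
2 | 58, and φ(2) = 2 − 1 = 1.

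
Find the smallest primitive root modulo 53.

2

φ(53) = 53 − 1 = 52 = 2^2 · 13.
g is a primitive root iff g^(52/q) ≢ 1 (mod 53) for each prime q ∈ {2, 13}.
g = 2: 2^26 ≡ 52; 2^4 ≡ 16 — none is 1, so 2 is a primitive root.
The smallest primitive root modulo 53 is 2.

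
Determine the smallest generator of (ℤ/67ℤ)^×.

2

φ(67) = 67 − 1 = 66 = 2 · 3 · 11.
Test candidates g = 2, 3, … against the prime factors q ∈ {2, 3, 11} of φ(67): g is a generator iff g^(66/q) ≢ 1 for every such q.
g = 2: 2^33 ≡ 66; 2^22 ≡ 37; 2^6 ≡ 64 — none is 1, so 2 is a primitive root.
Hence the least primitive root of 67 is 2.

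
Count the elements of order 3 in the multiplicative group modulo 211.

φ(211) = 211 − 1 = 210 = 2 · 3 · 5 · 7.
(Z/211Z)^× is cyclic (|G| = 210); a cyclic group of order m has exactly φ(d) elements of each order d | m, and none otherwise.
3 | 210, and φ(3) = 3 − 1 = 2.

2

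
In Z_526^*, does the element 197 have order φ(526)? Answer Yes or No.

Yes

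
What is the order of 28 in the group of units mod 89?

88

The order of 28 must divide φ(89) = 89 − 1 = 88 = 2^3 · 11.
Divisors of 88: 1, 2, 4, 8, 11, 22, 44, 88.
Compute 28^d (mod 89) for the divisors d until we hit 1:
28^1 ≡ 28
28^2 ≡ 72
28^4 ≡ 22
28^8 ≡ 39
28^11 ≡ 37
28^22 ≡ 34
28^44 ≡ 88
28^88 ≡ 1
So ord_89(28) = 88.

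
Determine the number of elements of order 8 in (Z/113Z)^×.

4

φ(113) = 113 − 1 = 112 = 2^4 · 7.
In a cyclic group of order 112, there are φ(d) elements of order d for each divisor d of 112, and zero for non-divisors.
8 = 2^3 divides 112, and φ(8) = 4.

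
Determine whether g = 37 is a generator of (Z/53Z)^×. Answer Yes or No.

No

φ(53) = 53 − 1 = 52 = 2^2 · 13.
37 is a primitive root mod 53 iff 37^(φ(53)/q) ≢ 1 for every prime q | φ(53), i.e. q ∈ {2, 13}.
37^26 ≡ 1 (mod 53)  [q = 2: ≡ 1 ✗]
37^4 ≡ 28 (mod 53)  [q = 13: ≢ 1 ✓]
Since 37^26 ≡ 1, the order of 37 divides 26 < 52, so 37 is not a primitive root.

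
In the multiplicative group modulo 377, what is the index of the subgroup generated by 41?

28

ord(41) | φ(377) = φ(13·29) = (13−1)·(29−1) = 12·28 = 336 = 2^4 · 3 · 7.
Divisors of 336: 1, 2, 3, 4, 6, 7, 8, 12, 14, 16, 21, 24, 28, 42, 48, 56, 84, 112, 168, 336.
Evaluate successive powers at the divisors of 336:
41^1 ≡ 41 (mod 377)
41^2 ≡ 173 (mod 377)
41^3 ≡ 307 (mod 377)
41^4 ≡ 146 (mod 377)
41^6 ≡ 376 (mod 377)
41^7 ≡ 336 (mod 377)
41^8 ≡ 204 (mod 377)
41^12 ≡ 1 (mod 377) ✓
Thus |⟨41⟩| = ord(41) = 12.
The index is φ(377) / ord(41) = 336 / 12 = 28.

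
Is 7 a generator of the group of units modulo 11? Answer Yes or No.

φ(11) = 11 − 1 = 10 = 2 · 5.
An element g generates (Z/11Z)^× iff g^(10/q) ≢ 1 (mod 11) for each prime q ∈ {2, 5}.
7^5 ≡ 10 (mod 11)  [q = 2: ≢ 1 ✓]
7^2 ≡ 5 (mod 11)  [q = 5: ≢ 1 ✓]
All checks pass, so 7 has order 10 and is a primitive root modulo 11.

Yes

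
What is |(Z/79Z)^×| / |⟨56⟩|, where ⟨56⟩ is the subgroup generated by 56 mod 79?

Since 56 ∈ (Z/79Z)^×, its order divides φ(79) = 79 − 1 = 78 = 2 · 3 · 13.
Divisors of 78: 1, 2, 3, 6, 13, 26, 39, 78.
Evaluate successive powers at the divisors of 78:
56^1 ≡ 56 (mod 79)
56^2 ≡ 55 (mod 79)
56^3 ≡ 78 (mod 79)
56^6 ≡ 1 (mod 79) ✓
Thus |⟨56⟩| = ord(56) = 6.
Index = |(Z/79Z)^×| / |⟨56⟩| = 78 / 6 = 13.

13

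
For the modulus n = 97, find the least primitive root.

φ(97) = 97 − 1 = 96 = 2^5 · 3.
g is a primitive root iff g^(96/q) ≢ 1 (mod 97) for each prime q ∈ {2, 3}.
g = 2: 2^48 ≡ 1 — hits 1, so not a primitive root.
g = 3: 3^48 ≡ 1 — hits 1, so not a primitive root.
g = 4: 4^48 ≡ 1 — hits 1, so not a primitive root.
g = 5: 5^48 ≡ 96; 5^32 ≡ 35 — none is 1, so 5 is a primitive root.
Hence the least primitive root of 97 is 5.

5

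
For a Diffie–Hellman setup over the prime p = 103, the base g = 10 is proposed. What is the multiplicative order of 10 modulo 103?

34

ord(10) | φ(103) = 103 − 1 = 102 = 2 · 3 · 17.
Divisors of 102: 1, 2, 3, 6, 17, 34, 51, 102.
Evaluate successive powers at the divisors of 102:
10^1 ≡ 10
10^2 ≡ 100
10^3 ≡ 73
10^6 ≡ 76
10^17 ≡ 102
10^34 ≡ 1
Hence ord(10) = 34.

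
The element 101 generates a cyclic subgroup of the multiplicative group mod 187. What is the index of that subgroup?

Since 101 ∈ (Z/187Z)^×, its order divides φ(187) = φ(11·17) = (11−1)·(17−1) = 10·16 = 160 = 2^5 · 5.
Divisors of 160: 1, 2, 4, 5, 8, 10, 16, 20, 32, 40, 80, 160.
Test each divisor d:
101^1 ≡ 101
101^2 ≡ 103
101^4 ≡ 137
101^5 ≡ 186
101^8 ≡ 69
101^10 ≡ 1
Thus |⟨101⟩| = ord(101) = 10.
Index = |(Z/187Z)^×| / |⟨101⟩| = 160 / 10 = 16.

16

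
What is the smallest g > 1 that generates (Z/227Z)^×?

φ(227) = 227 − 1 = 226 = 2 · 113.
g is a primitive root iff g^(226/q) ≢ 1 (mod 227) for each prime q ∈ {2, 113}.
g = 2: 2^113 ≡ 226; 2^2 ≡ 4 — none is 1, so 2 is a primitive root.
The smallest primitive root modulo 227 is 2.

2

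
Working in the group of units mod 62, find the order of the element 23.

The order of 23 must divide φ(62) = φ(2)·φ(31) = 1·30 = 30 = 2 · 3 · 5.
Divisors of 30: 1, 2, 3, 5, 6, 10, 15, 30.
Evaluate successive powers at the divisors of 30:
23^1 ≡ 23 (mod 62)
23^2 ≡ 33 (mod 62)
23^3 ≡ 15 (mod 62)
23^5 ≡ 61 (mod 62)
23^6 ≡ 39 (mod 62)
23^10 ≡ 1 (mod 62) ✓
So ord_62(23) = 10.

10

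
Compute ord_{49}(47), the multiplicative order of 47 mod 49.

Since 47 ∈ (Z/49Z)^×, its order divides φ(49) = φ(7^2) = 7·(7−1) = 42 = 2 · 3 · 7.
Divisors of 42: 1, 2, 3, 6, 7, 14, 21, 42.
Test each divisor d:
47^1 ≡ 47
47^2 ≡ 4
47^3 ≡ 41
47^6 ≡ 15
47^7 ≡ 19
47^14 ≡ 18
47^21 ≡ 48
47^42 ≡ 1
Hence ord(47) = 42.

42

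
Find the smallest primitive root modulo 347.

φ(347) = 347 − 1 = 346 = 2 · 173.
g is a primitive root iff g^(346/q) ≢ 1 (mod 347) for each prime q ∈ {2, 173}.
g = 2: 2^173 ≡ 346; 2^2 ≡ 4 — none is 1, so 2 is a primitive root.
Hence the least primitive root of 347 is 2.

2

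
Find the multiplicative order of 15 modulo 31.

10

By Lagrange's theorem, ord_31(15) divides φ(31) = 31 − 1 = 30 = 2 · 3 · 5.
Divisors of 30: 1, 2, 3, 5, 6, 10, 15, 30.
Evaluate successive powers at the divisors of 30:
15^1 ≡ 15 (mod 31)
15^2 ≡ 8 (mod 31)
15^3 ≡ 27 (mod 31)
15^5 ≡ 30 (mod 31)
15^6 ≡ 16 (mod 31)
15^10 ≡ 1 (mod 31) ✓
The smallest such exponent is 10, so the order of 15 is 10.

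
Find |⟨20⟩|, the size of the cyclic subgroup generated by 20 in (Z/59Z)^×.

29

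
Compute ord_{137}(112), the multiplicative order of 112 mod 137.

ord(112) | φ(137) = 137 − 1 = 136 = 2^3 · 17.
Divisors of 136: 1, 2, 4, 8, 17, 34, 68, 136.
Evaluate successive powers at the divisors of 136:
112^1 ≡ 112
112^2 ≡ 77
112^4 ≡ 38
112^8 ≡ 74
112^17 ≡ 100
112^34 ≡ 136
112^68 ≡ 1
Hence ord(112) = 68.

68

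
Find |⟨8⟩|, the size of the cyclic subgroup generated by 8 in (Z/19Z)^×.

6

The order of 8 must divide φ(19) = 19 − 1 = 18 = 2 · 3^2.
Divisors of 18: 1, 2, 3, 6, 9, 18.
Compute 8^d (mod 19) for the divisors d until we hit 1:
8^1 ≡ 8 (mod 19)
8^2 ≡ 7 (mod 19)
8^3 ≡ 18 (mod 19)
8^6 ≡ 1 (mod 19) ✓
Hence ord(8) = 6.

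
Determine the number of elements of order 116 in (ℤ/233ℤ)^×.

φ(233) = 233 − 1 = 232 = 2^3 · 29.
In a cyclic group of order 232, there are φ(d) elements of order d for each divisor d of 232, and zero for non-divisors.
116 = 2^2 · 29 divides 232, and φ(116) = 56.

56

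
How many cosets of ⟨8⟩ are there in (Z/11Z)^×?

ord(8) | φ(11) = 11 − 1 = 10 = 2 · 5.
Divisors of 10: 1, 2, 5, 10.
Check 8^d mod 11 for each divisor in increasing order:
8^1 ≡ 8
8^2 ≡ 9
8^5 ≡ 10
8^10 ≡ 1
Thus |⟨8⟩| = ord(8) = 10.
The index is φ(11) / ord(8) = 10 / 10 = 1.

1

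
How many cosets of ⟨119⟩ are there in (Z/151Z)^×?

25

The order of 119 must divide φ(151) = 151 − 1 = 150 = 2 · 3 · 5^2.
Divisors of 150: 1, 2, 3, 5, 6, 10, 15, 25, 30, 50, 75, 150.
Compute 119^d (mod 151) for the divisors d until we hit 1:
119^1 ≡ 119
119^2 ≡ 118
119^3 ≡ 150
119^5 ≡ 33
119^6 ≡ 1
So ord_151(119) = 6, hence |⟨119⟩| = 6.
The index is φ(151) / ord(119) = 150 / 6 = 25.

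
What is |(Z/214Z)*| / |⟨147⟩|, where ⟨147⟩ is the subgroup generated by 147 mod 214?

ord(147) | φ(214) = φ(2)·φ(107) = 1·106 = 106 = 2 · 53.
Divisors of 106: 1, 2, 53, 106.
Compute 147^d (mod 214) for the divisors d until we hit 1:
147^1 ≡ 147 (mod 214)
147^2 ≡ 209 (mod 214)
147^53 ≡ 1 (mod 214) ✓
The order of 147 is 53, so the subgroup it generates has 53 elements.
Index = |(Z/214Z)^×| / |⟨147⟩| = 106 / 53 = 2.

2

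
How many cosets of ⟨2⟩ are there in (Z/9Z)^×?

1

Since 2 ∈ (Z/9Z)^×, its order divides φ(9) = φ(3^2) = 3·(3−1) = 6 = 2 · 3.
Divisors of 6: 1, 2, 3, 6.
Evaluate successive powers at the divisors of 6:
2^1 ≡ 2
2^2 ≡ 4
2^3 ≡ 8
2^6 ≡ 1
The order of 2 is 6, so the subgroup it generates has 6 elements.
[(Z/9Z)^× : ⟨2⟩] = 6/6 = 1.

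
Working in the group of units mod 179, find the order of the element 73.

178

The order of 73 must divide φ(179) = 179 − 1 = 178 = 2 · 89.
Divisors of 178: 1, 2, 89, 178.
Evaluate successive powers at the divisors of 178:
73^1 ≡ 73 (mod 179)
73^2 ≡ 138 (mod 179)
73^89 ≡ 178 (mod 179)
73^178 ≡ 1 (mod 179) ✓
So ord_179(73) = 178.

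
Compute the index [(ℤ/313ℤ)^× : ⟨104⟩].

The order of 104 must divide φ(313) = 313 − 1 = 312 = 2^3 · 3 · 13.
Divisors of 312: 1, 2, 3, 4, 6, 8, 12, 13, 24, 26, 39, 52, 78, 104, 156, 312.
Compute 104^d (mod 313) for the divisors d until we hit 1:
104^1 ≡ 104 (mod 313)
104^2 ≡ 174 (mod 313)
104^3 ≡ 255 (mod 313)
104^4 ≡ 228 (mod 313)
104^6 ≡ 234 (mod 313)
104^8 ≡ 26 (mod 313)
104^12 ≡ 294 (mod 313)
104^13 ≡ 215 (mod 313)
104^24 ≡ 48 (mod 313)
104^26 ≡ 214 (mod 313)
104^39 ≡ 312 (mod 313)
104^52 ≡ 98 (mod 313)
104^78 ≡ 1 (mod 313) ✓
The order of 104 is 78, so the subgroup it generates has 78 elements.
The index is φ(313) / ord(104) = 312 / 78 = 4.

4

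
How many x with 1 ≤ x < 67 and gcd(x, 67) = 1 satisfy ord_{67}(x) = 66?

φ(67) = 67 − 1 = 66 = 2 · 3 · 11.
Since (Z/67Z)^× is cyclic of order 66, the number of elements of order d is φ(d) when d | 66 and 0 otherwise.
66 = 2 · 3 · 11 divides 66, and φ(66) = 20.

20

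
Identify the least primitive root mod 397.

5

φ(397) = 397 − 1 = 396 = 2^2 · 3^2 · 11.
Test candidates g = 2, 3, … against the prime factors q ∈ {2, 3, 11} of φ(397): g is a generator iff g^(396/q) ≢ 1 for every such q.
g = 2: 2^198 ≡ 396; 2^132 ≡ 1 — hits 1, so not a primitive root.
g = 3: 3^198 ≡ 1 — hits 1, so not a primitive root.
g = 4: 4^198 ≡ 1 — hits 1, so not a primitive root.
g = 5: 5^198 ≡ 396; 5^132 ≡ 362; 5^36 ≡ 290 — none is 1, so 5 is a primitive root.
The smallest primitive root modulo 397 is 5.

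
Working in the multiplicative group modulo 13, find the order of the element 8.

The order of 8 must divide φ(13) = 13 − 1 = 12 = 2^2 · 3.
Divisors of 12: 1, 2, 3, 4, 6, 12.
Compute 8^d (mod 13) for the divisors d until we hit 1:
8^1 ≡ 8 (mod 13)
8^2 ≡ 12 (mod 13)
8^3 ≡ 5 (mod 13)
8^4 ≡ 1 (mod 13) ✓
The smallest such exponent is 4, so the order of 8 is 4.

4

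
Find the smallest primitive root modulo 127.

φ(127) = 127 − 1 = 126 = 2 · 3^2 · 7.
g is a primitive root iff g^(126/q) ≢ 1 (mod 127) for each prime q ∈ {2, 3, 7}.
g = 2: 2^63 ≡ 1 — hits 1, so not a primitive root.
g = 3: 3^63 ≡ 126; 3^42 ≡ 107; 3^18 ≡ 4 — none is 1, so 3 is a primitive root.
Hence the least primitive root of 127 is 3.

3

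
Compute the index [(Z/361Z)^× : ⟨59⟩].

1

The order of 59 must divide φ(361) = φ(19^2) = 19·(19−1) = 342 = 2 · 3^2 · 19.
Divisors of 342: 1, 2, 3, 6, 9, 18, 19, 38, 57, 114, 171, 342.
Check 59^d mod 361 for each divisor in increasing order:
59^1 ≡ 59 (mod 361)
59^2 ≡ 232 (mod 361)
59^3 ≡ 331 (mod 361)
59^6 ≡ 178 (mod 361)
59^9 ≡ 75 (mod 361)
59^18 ≡ 210 (mod 361)
59^19 ≡ 116 (mod 361)
59^38 ≡ 99 (mod 361)
59^57 ≡ 293 (mod 361)
59^114 ≡ 292 (mod 361)
59^171 ≡ 360 (mod 361)
59^342 ≡ 1 (mod 361) ✓
The order of 59 is 342, so the subgroup it generates has 342 elements.
[(Z/361Z)^× : ⟨59⟩] = 342/342 = 1.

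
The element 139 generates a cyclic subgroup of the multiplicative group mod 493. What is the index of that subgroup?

Since 139 ∈ (Z/493Z)^×, its order divides φ(493) = φ(17·29) = (17−1)·(29−1) = 16·28 = 448 = 2^6 · 7.
Divisors of 448: 1, 2, 4, 7, 8, 14, 16, 28, 32, 56, 64, 112, 224, 448.
Check 139^d mod 493 for each divisor in increasing order:
139^1 ≡ 139
139^2 ≡ 94
139^4 ≡ 455
139^7 ≡ 436
139^8 ≡ 458
139^14 ≡ 291
139^16 ≡ 239
139^28 ≡ 378
139^32 ≡ 426
139^56 ≡ 407
139^64 ≡ 52
139^112 ≡ 1
Thus |⟨139⟩| = ord(139) = 112.
[(Z/493Z)^× : ⟨139⟩] = 448/112 = 4.

4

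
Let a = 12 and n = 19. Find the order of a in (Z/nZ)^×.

ord(12) | φ(19) = 19 − 1 = 18 = 2 · 3^2.
Divisors of 18: 1, 2, 3, 6, 9, 18.
Compute 12^d (mod 19) for the divisors d until we hit 1:
12^1 ≡ 12 (mod 19)
12^2 ≡ 11 (mod 19)
12^3 ≡ 18 (mod 19)
12^6 ≡ 1 (mod 19) ✓
The smallest such exponent is 6, so the order of 12 is 6.

6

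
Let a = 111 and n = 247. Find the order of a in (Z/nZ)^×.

36

The order of 111 must divide φ(247) = φ(13·19) = (13−1)·(19−1) = 12·18 = 216 = 2^3 · 3^3.
Divisors of 216: 1, 2, 3, 4, 6, 8, 9, 12, 18, 24, 27, 36, 54, 72, 108, 216.
Compute 111^d (mod 247) for the divisors d until we hit 1:
111^1 ≡ 111 (mod 247)
111^2 ≡ 218 (mod 247)
111^3 ≡ 239 (mod 247)
111^4 ≡ 100 (mod 247)
111^6 ≡ 64 (mod 247)
111^8 ≡ 120 (mod 247)
111^9 ≡ 229 (mod 247)
111^12 ≡ 144 (mod 247)
111^18 ≡ 77 (mod 247)
111^24 ≡ 235 (mod 247)
111^27 ≡ 96 (mod 247)
111^36 ≡ 1 (mod 247) ✓
The smallest such exponent is 36, so the order of 111 is 36.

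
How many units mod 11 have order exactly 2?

φ(11) = 11 − 1 = 10 = 2 · 5.
Since (Z/11Z)^× is cyclic of order 10, the number of elements of order d is φ(d) when d | 10 and 0 otherwise.
2 | 10, and φ(2) = 2 − 1 = 1.

1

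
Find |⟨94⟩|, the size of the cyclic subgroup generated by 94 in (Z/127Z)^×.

By Lagrange's theorem, ord_127(94) divides φ(127) = 127 − 1 = 126 = 2 · 3^2 · 7.
Divisors of 126: 1, 2, 3, 6, 7, 9, 14, 18, 21, 42, 63, 126.
Test each divisor d:
94^1 ≡ 94 (mod 127)
94^2 ≡ 73 (mod 127)
94^3 ≡ 4 (mod 127)
94^6 ≡ 16 (mod 127)
94^7 ≡ 107 (mod 127)
94^9 ≡ 64 (mod 127)
94^14 ≡ 19 (mod 127)
94^18 ≡ 32 (mod 127)
94^21 ≡ 1 (mod 127) ✓
So ord_127(94) = 21.

21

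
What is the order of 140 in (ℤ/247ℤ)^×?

6

The order of 140 must divide φ(247) = φ(13·19) = (13−1)·(19−1) = 12·18 = 216 = 2^3 · 3^3.
Divisors of 216: 1, 2, 3, 4, 6, 8, 9, 12, 18, 24, 27, 36, 54, 72, 108, 216.
Evaluate successive powers at the divisors of 216:
140^1 ≡ 140
140^2 ≡ 87
140^3 ≡ 77
140^4 ≡ 159
140^6 ≡ 1
The smallest such exponent is 6, so the order of 140 is 6.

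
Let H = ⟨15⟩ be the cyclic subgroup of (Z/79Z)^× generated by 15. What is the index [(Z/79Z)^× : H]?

3

ord(15) | φ(79) = 79 − 1 = 78 = 2 · 3 · 13.
Divisors of 78: 1, 2, 3, 6, 13, 26, 39, 78.
Compute 15^d (mod 79) for the divisors d until we hit 1:
15^1 ≡ 15 (mod 79)
15^2 ≡ 67 (mod 79)
15^3 ≡ 57 (mod 79)
15^6 ≡ 10 (mod 79)
15^13 ≡ 78 (mod 79)
15^26 ≡ 1 (mod 79) ✓
So ord_79(15) = 26, hence |⟨15⟩| = 26.
Index = |(Z/79Z)^×| / |⟨15⟩| = 78 / 26 = 3.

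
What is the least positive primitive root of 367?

φ(367) = 367 − 1 = 366 = 2 · 3 · 61.
g is a primitive root iff g^(366/q) ≢ 1 (mod 367) for each prime q ∈ {2, 3, 61}.
g = 2: 2^183 ≡ 1 — hits 1, so not a primitive root.
g = 3: 3^183 ≡ 366; 3^122 ≡ 1 — hits 1, so not a primitive root.
g = 4: 4^183 ≡ 1 — hits 1, so not a primitive root.
g = 5: 5^183 ≡ 366; 5^122 ≡ 1 — hits 1, so not a primitive root.
g = 6: 6^183 ≡ 366; 6^122 ≡ 283; 6^6 ≡ 47 — none is 1, so 6 is a primitive root.
Hence the least primitive root of 367 is 6.

6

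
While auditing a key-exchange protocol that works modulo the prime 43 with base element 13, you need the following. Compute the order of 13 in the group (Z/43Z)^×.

21

Since 13 ∈ (Z/43Z)^×, its order divides φ(43) = 43 − 1 = 42 = 2 · 3 · 7.
Divisors of 42: 1, 2, 3, 6, 7, 14, 21, 42.
Test each divisor d:
13^1 ≡ 13
13^2 ≡ 40
13^3 ≡ 4
13^6 ≡ 16
13^7 ≡ 36
13^14 ≡ 6
13^21 ≡ 1
The smallest such exponent is 21, so the order of 13 is 21.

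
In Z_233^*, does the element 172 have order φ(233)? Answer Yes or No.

φ(233) = 233 − 1 = 232 = 2^3 · 29.
Test 172^(232/q) mod 233 for each prime factor q of 232:
172^116 ≡ 232 (mod 233)  [q = 2: ≢ 1 ✓]
172^8 ≡ 71 (mod 233)  [q = 29: ≢ 1 ✓]
None equal 1, so ord_233(172) = 232: 172 is a primitive root.

Yes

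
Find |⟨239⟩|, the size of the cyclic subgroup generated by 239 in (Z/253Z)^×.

The order of 239 must divide φ(253) = φ(11·23) = (11−1)·(23−1) = 10·22 = 220 = 2^2 · 5 · 11.
Divisors of 220: 1, 2, 4, 5, 10, 11, 20, 22, 44, 55, 110, 220.
Check 239^d mod 253 for each divisor in increasing order:
239^1 ≡ 239 (mod 253)
239^2 ≡ 196 (mod 253)
239^4 ≡ 213 (mod 253)
239^5 ≡ 54 (mod 253)
239^10 ≡ 133 (mod 253)
239^11 ≡ 162 (mod 253)
239^20 ≡ 232 (mod 253)
239^22 ≡ 185 (mod 253)
239^44 ≡ 70 (mod 253)
239^55 ≡ 208 (mod 253)
239^110 ≡ 1 (mod 253) ✓
So ord_253(239) = 110.

110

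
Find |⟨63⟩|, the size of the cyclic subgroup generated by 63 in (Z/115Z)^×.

The order of 63 must divide φ(115) = φ(5·23) = (5−1)·(23−1) = 4·22 = 88 = 2^3 · 11.
Divisors of 88: 1, 2, 4, 8, 11, 22, 44, 88.
Test each divisor d:
63^1 ≡ 63 (mod 115)
63^2 ≡ 59 (mod 115)
63^4 ≡ 31 (mod 115)
63^8 ≡ 41 (mod 115)
63^11 ≡ 22 (mod 115)
63^22 ≡ 24 (mod 115)
63^44 ≡ 1 (mod 115) ✓
Therefore the multiplicative order of 63 modulo 115 is 44.

44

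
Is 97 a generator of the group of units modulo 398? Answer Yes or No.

φ(398) = φ(2)·φ(199) = 1·198 = 198 = 2 · 3^2 · 11.
Test 97^(198/q) mod 398 for each prime factor q of 198:
97^99 ≡ 397 (mod 398)  [q = 2: ≢ 1 ✓]
97^66 ≡ 291 (mod 398)  [q = 3: ≢ 1 ✓]
97^18 ≡ 121 (mod 398)  [q = 11: ≢ 1 ✓]
Every test exponent gives a nontrivial residue, hence 97 generates the full group.

Yes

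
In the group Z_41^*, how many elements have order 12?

φ(41) = 41 − 1 = 40 = 2^3 · 5.
In a cyclic group of order 40, there are φ(d) elements of order d for each divisor d of 40, and zero for non-divisors.
12 does not divide 40, so no element of (Z/41Z)^× has order 12.

0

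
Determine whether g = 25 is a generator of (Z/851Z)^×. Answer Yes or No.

No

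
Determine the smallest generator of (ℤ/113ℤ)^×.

φ(113) = 113 − 1 = 112 = 2^4 · 7.
Test candidates g = 2, 3, … against the prime factors q ∈ {2, 7} of φ(113): g is a generator iff g^(112/q) ≢ 1 for every such q.
g = 2: 2^56 ≡ 1 — hits 1, so not a primitive root.
g = 3: 3^56 ≡ 112; 3^16 ≡ 49 — none is 1, so 3 is a primitive root.
The smallest primitive root modulo 113 is 3.

3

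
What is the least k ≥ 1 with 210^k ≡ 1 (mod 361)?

19

Since 210 ∈ (Z/361Z)^×, its order divides φ(361) = φ(19^2) = 19·(19−1) = 342 = 2 · 3^2 · 19.
Divisors of 342: 1, 2, 3, 6, 9, 18, 19, 38, 57, 114, 171, 342.
Compute 210^d (mod 361) for the divisors d until we hit 1:
210^1 ≡ 210 (mod 361)
210^2 ≡ 58 (mod 361)
210^3 ≡ 267 (mod 361)
210^6 ≡ 172 (mod 361)
210^9 ≡ 77 (mod 361)
210^18 ≡ 153 (mod 361)
210^19 ≡ 1 (mod 361) ✓
Hence ord(210) = 19.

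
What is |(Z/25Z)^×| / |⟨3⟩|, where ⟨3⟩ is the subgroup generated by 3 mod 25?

The order of 3 must divide φ(25) = φ(5^2) = 5·(5−1) = 20 = 2^2 · 5.
Divisors of 20: 1, 2, 4, 5, 10, 20.
Compute 3^d (mod 25) for the divisors d until we hit 1:
3^1 ≡ 3 (mod 25)
3^2 ≡ 9 (mod 25)
3^4 ≡ 6 (mod 25)
3^5 ≡ 18 (mod 25)
3^10 ≡ 24 (mod 25)
3^20 ≡ 1 (mod 25) ✓
So ord_25(3) = 20, hence |⟨3⟩| = 20.
[(Z/25Z)^× : ⟨3⟩] = 20/20 = 1.

1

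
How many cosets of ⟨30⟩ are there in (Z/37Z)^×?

2

ord(30) | φ(37) = 37 − 1 = 36 = 2^2 · 3^2.
Divisors of 36: 1, 2, 3, 4, 6, 9, 12, 18, 36.
Test each divisor d:
30^1 ≡ 30 (mod 37)
30^2 ≡ 12 (mod 37)
30^3 ≡ 27 (mod 37)
30^4 ≡ 33 (mod 37)
30^6 ≡ 26 (mod 37)
30^9 ≡ 36 (mod 37)
30^12 ≡ 10 (mod 37)
30^18 ≡ 1 (mod 37) ✓
So ord_37(30) = 18, hence |⟨30⟩| = 18.
The index is φ(37) / ord(30) = 36 / 18 = 2.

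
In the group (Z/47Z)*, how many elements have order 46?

22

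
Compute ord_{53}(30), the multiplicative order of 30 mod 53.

4

The order of 30 must divide φ(53) = 53 − 1 = 52 = 2^2 · 13.
Divisors of 52: 1, 2, 4, 13, 26, 52.
Evaluate successive powers at the divisors of 52:
30^1 ≡ 30
30^2 ≡ 52
30^4 ≡ 1
Hence ord(30) = 4.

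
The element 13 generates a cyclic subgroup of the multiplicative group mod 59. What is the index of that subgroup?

1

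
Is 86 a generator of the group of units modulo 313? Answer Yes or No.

Yes

φ(313) = 313 − 1 = 312 = 2^3 · 3 · 13.
86 is a primitive root mod 313 iff 86^(φ(313)/q) ≢ 1 for every prime q | φ(313), i.e. q ∈ {2, 3, 13}.
86^156 ≡ 312 (mod 313)  [q = 2: ≢ 1 ✓]
86^104 ≡ 98 (mod 313)  [q = 3: ≢ 1 ✓]
86^24 ≡ 103 (mod 313)  [q = 13: ≢ 1 ✓]
Every test exponent gives a nontrivial residue, hence 86 generates the full group.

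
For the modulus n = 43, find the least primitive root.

3

φ(43) = 43 − 1 = 42 = 2 · 3 · 7.
Test candidates g = 2, 3, … against the prime factors q ∈ {2, 3, 7} of φ(43): g is a generator iff g^(42/q) ≢ 1 for every such q.
g = 2: 2^21 ≡ 42; 2^14 ≡ 1 — hits 1, so not a primitive root.
g = 3: 3^21 ≡ 42; 3^14 ≡ 36; 3^6 ≡ 41 — none is 1, so 3 is a primitive root.
The smallest primitive root modulo 43 is 3.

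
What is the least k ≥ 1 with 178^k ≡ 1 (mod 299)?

66

By Lagrange's theorem, ord_299(178) divides φ(299) = φ(13·23) = (13−1)·(23−1) = 12·22 = 264 = 2^3 · 3 · 11.
Divisors of 264: 1, 2, 3, 4, 6, 8, 11, 12, 22, 24, 33, 44, 66, 88, 132, 264.
Compute 178^d (mod 299) for the divisors d until we hit 1:
178^1 ≡ 178
178^2 ≡ 289
178^3 ≡ 14
178^4 ≡ 100
178^6 ≡ 196
178^8 ≡ 133
178^11 ≡ 68
178^12 ≡ 144
178^22 ≡ 139
178^24 ≡ 105
178^33 ≡ 183
178^44 ≡ 185
178^66 ≡ 1
So ord_299(178) = 66.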